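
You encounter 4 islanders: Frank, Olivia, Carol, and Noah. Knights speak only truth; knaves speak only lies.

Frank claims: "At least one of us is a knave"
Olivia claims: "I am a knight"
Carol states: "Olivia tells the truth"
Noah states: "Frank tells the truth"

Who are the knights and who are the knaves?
Frank is a knight.
Olivia is a knave.
Carol is a knave.
Noah is a knight.

Verification:
- Frank (knight) says "At least one of us is a knave" - this is TRUE because Olivia and Carol are knaves.
- Olivia (knave) says "I am a knight" - this is FALSE (a lie) because Olivia is a knave.
- Carol (knave) says "Olivia tells the truth" - this is FALSE (a lie) because Olivia is a knave.
- Noah (knight) says "Frank tells the truth" - this is TRUE because Frank is a knight.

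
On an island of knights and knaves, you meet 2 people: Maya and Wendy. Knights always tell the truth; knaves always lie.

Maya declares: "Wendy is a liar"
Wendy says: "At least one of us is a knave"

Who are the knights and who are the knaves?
Maya is a knave.
Wendy is a knight.

Verification:
- Maya (knave) says "Wendy is a liar" - this is FALSE (a lie) because Wendy is a knight.
- Wendy (knight) says "At least one of us is a knave" - this is TRUE because Maya is a knave.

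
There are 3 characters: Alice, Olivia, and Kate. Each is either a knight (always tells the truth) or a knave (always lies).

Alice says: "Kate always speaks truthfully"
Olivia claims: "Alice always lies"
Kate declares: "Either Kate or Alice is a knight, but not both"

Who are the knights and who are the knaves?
Alice is a knave.
Olivia is a knight.
Kate is a knave.

Verification:
- Alice (knave) says "Kate always speaks truthfully" - this is FALSE (a lie) because Kate is a knave.
- Olivia (knight) says "Alice always lies" - this is TRUE because Alice is a knave.
- Kate (knave) says "Either Kate or Alice is a knight, but not both" - this is FALSE (a lie) because Kate is a knave and Alice is a knave.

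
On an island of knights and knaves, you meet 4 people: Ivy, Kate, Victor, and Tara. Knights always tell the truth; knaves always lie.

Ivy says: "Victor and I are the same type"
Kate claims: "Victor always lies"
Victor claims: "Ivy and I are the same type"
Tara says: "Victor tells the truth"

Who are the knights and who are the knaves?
Ivy is a knight.
Kate is a knave.
Victor is a knight.
Tara is a knight.

Verification:
- Ivy (knight) says "Victor and I are the same type" - this is TRUE because Ivy is a knight and Victor is a knight.
- Kate (knave) says "Victor always lies" - this is FALSE (a lie) because Victor is a knight.
- Victor (knight) says "Ivy and I are the same type" - this is TRUE because Victor is a knight and Ivy is a knight.
- Tara (knight) says "Victor tells the truth" - this is TRUE because Victor is a knight.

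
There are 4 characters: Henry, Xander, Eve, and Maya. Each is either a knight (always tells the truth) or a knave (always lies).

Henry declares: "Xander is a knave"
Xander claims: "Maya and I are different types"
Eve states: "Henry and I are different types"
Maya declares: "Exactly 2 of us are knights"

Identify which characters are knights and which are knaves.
Henry is a knave.
Xander is a knight.
Eve is a knave.
Maya is a knave.

Verification:
- Henry (knave) says "Xander is a knave" - this is FALSE (a lie) because Xander is a knight.
- Xander (knight) says "Maya and I are different types" - this is TRUE because Xander is a knight and Maya is a knave.
- Eve (knave) says "Henry and I are different types" - this is FALSE (a lie) because Eve is a knave and Henry is a knave.
- Maya (knave) says "Exactly 2 of us are knights" - this is FALSE (a lie) because there are 1 knights.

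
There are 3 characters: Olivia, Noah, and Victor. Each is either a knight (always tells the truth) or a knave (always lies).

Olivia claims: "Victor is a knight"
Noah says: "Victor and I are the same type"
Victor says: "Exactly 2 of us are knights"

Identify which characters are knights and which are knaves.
Olivia is a knight.
Noah is a knave.
Victor is a knight.

Verification:
- Olivia (knight) says "Victor is a knight" - this is TRUE because Victor is a knight.
- Noah (knave) says "Victor and I are the same type" - this is FALSE (a lie) because Noah is a knave and Victor is a knight.
- Victor (knight) says "Exactly 2 of us are knights" - this is TRUE because there are 2 knights.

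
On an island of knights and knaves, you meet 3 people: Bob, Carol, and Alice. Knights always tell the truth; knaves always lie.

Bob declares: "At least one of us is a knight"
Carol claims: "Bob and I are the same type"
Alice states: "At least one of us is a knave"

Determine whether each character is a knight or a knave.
Bob is a knight.
Carol is a knave.
Alice is a knight.

Verification:
- Bob (knight) says "At least one of us is a knight" - this is TRUE because Bob and Alice are knights.
- Carol (knave) says "Bob and I are the same type" - this is FALSE (a lie) because Carol is a knave and Bob is a knight.
- Alice (knight) says "At least one of us is a knave" - this is TRUE because Carol is a knave.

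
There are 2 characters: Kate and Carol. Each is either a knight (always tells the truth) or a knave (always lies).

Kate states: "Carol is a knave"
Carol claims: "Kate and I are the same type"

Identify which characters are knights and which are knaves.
Kate is a knight.
Carol is a knave.

Verification:
- Kate (knight) says "Carol is a knave" - this is TRUE because Carol is a knave.
- Carol (knave) says "Kate and I are the same type" - this is FALSE (a lie) because Carol is a knave and Kate is a knight.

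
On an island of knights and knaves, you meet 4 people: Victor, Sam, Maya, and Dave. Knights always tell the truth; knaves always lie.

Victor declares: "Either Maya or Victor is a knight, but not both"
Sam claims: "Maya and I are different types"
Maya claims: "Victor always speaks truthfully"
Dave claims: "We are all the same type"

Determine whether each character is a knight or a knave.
Victor is a knave.
Sam is a knight.
Maya is a knave.
Dave is a knave.

Verification:
- Victor (knave) says "Either Maya or Victor is a knight, but not both" - this is FALSE (a lie) because Maya is a knave and Victor is a knave.
- Sam (knight) says "Maya and I are different types" - this is TRUE because Sam is a knight and Maya is a knave.
- Maya (knave) says "Victor always speaks truthfully" - this is FALSE (a lie) because Victor is a knave.
- Dave (knave) says "We are all the same type" - this is FALSE (a lie) because Sam is a knight and Victor, Maya, and Dave are knaves.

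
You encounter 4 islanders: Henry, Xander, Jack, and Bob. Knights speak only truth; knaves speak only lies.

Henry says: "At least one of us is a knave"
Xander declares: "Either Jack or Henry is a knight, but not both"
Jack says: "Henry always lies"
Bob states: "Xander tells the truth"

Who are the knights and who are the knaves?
Henry is a knight.
Xander is a knight.
Jack is a knave.
Bob is a knight.

Verification:
- Henry (knight) says "At least one of us is a knave" - this is TRUE because Jack is a knave.
- Xander (knight) says "Either Jack or Henry is a knight, but not both" - this is TRUE because Jack is a knave and Henry is a knight.
- Jack (knave) says "Henry always lies" - this is FALSE (a lie) because Henry is a knight.
- Bob (knight) says "Xander tells the truth" - this is TRUE because Xander is a knight.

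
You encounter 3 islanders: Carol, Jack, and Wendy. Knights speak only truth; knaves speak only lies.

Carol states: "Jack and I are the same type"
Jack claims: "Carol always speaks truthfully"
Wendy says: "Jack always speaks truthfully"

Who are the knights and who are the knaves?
Carol is a knight.
Jack is a knight.
Wendy is a knight.

Verification:
- Carol (knight) says "Jack and I are the same type" - this is TRUE because Carol is a knight and Jack is a knight.
- Jack (knight) says "Carol always speaks truthfully" - this is TRUE because Carol is a knight.
- Wendy (knight) says "Jack always speaks truthfully" - this is TRUE because Jack is a knight.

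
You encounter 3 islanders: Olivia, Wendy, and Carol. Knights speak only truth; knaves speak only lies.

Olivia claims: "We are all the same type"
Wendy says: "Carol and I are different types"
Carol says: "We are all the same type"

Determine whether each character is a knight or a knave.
Olivia is a knave.
Wendy is a knight.
Carol is a knave.

Verification:
- Olivia (knave) says "We are all the same type" - this is FALSE (a lie) because Wendy is a knight and Olivia and Carol are knaves.
- Wendy (knight) says "Carol and I are different types" - this is TRUE because Wendy is a knight and Carol is a knave.
- Carol (knave) says "We are all the same type" - this is FALSE (a lie) because Wendy is a knight and Olivia and Carol are knaves.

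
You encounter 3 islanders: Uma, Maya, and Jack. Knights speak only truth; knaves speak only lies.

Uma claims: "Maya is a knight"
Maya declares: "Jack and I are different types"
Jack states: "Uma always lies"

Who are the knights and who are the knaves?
Uma is a knight.
Maya is a knight.
Jack is a knave.

Verification:
- Uma (knight) says "Maya is a knight" - this is TRUE because Maya is a knight.
- Maya (knight) says "Jack and I are different types" - this is TRUE because Maya is a knight and Jack is a knave.
- Jack (knave) says "Uma always lies" - this is FALSE (a lie) because Uma is a knight.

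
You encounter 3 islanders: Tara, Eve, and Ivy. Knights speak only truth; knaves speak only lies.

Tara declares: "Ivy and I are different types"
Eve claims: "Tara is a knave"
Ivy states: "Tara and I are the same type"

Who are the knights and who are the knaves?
Tara is a knight.
Eve is a knave.
Ivy is a knave.

Verification:
- Tara (knight) says "Ivy and I are different types" - this is TRUE because Tara is a knight and Ivy is a knave.
- Eve (knave) says "Tara is a knave" - this is FALSE (a lie) because Tara is a knight.
- Ivy (knave) says "Tara and I are the same type" - this is FALSE (a lie) because Ivy is a knave and Tara is a knight.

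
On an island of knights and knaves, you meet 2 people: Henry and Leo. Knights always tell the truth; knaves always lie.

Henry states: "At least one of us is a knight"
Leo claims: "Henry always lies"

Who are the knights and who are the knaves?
Henry is a knight.
Leo is a knave.

Verification:
- Henry (knight) says "At least one of us is a knight" - this is TRUE because Henry is a knight.
- Leo (knave) says "Henry always lies" - this is FALSE (a lie) because Henry is a knight.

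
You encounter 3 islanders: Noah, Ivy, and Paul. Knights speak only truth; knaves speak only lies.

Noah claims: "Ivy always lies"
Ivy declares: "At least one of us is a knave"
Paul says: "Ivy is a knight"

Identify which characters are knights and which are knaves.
Noah is a knave.
Ivy is a knight.
Paul is a knight.

Verification:
- Noah (knave) says "Ivy always lies" - this is FALSE (a lie) because Ivy is a knight.
- Ivy (knight) says "At least one of us is a knave" - this is TRUE because Noah is a knave.
- Paul (knight) says "Ivy is a knight" - this is TRUE because Ivy is a knight.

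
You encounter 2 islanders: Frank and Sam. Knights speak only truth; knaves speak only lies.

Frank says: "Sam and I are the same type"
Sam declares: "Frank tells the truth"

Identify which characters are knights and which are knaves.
Frank is a knight.
Sam is a knight.

Verification:
- Frank (knight) says "Sam and I are the same type" - this is TRUE because Frank is a knight and Sam is a knight.
- Sam (knight) says "Frank tells the truth" - this is TRUE because Frank is a knight.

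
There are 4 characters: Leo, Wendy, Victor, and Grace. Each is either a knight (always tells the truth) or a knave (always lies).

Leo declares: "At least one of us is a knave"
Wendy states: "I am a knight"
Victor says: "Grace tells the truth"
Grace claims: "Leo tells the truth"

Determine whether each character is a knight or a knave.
Leo is a knight.
Wendy is a knave.
Victor is a knight.
Grace is a knight.

Verification:
- Leo (knight) says "At least one of us is a knave" - this is TRUE because Wendy is a knave.
- Wendy (knave) says "I am a knight" - this is FALSE (a lie) because Wendy is a knave.
- Victor (knight) says "Grace tells the truth" - this is TRUE because Grace is a knight.
- Grace (knight) says "Leo tells the truth" - this is TRUE because Leo is a knight.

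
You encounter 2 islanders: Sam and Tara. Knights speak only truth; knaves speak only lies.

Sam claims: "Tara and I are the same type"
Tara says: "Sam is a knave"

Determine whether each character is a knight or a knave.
Sam is a knave.
Tara is a knight.

Verification:
- Sam (knave) says "Tara and I are the same type" - this is FALSE (a lie) because Sam is a knave and Tara is a knight.
- Tara (knight) says "Sam is a knave" - this is TRUE because Sam is a knave.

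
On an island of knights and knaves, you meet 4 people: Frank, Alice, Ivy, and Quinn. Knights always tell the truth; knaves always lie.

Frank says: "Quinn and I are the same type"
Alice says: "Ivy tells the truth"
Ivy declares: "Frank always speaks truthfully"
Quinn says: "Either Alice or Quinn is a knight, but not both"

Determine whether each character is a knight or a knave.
Frank is a knave.
Alice is a knave.
Ivy is a knave.
Quinn is a knight.

Verification:
- Frank (knave) says "Quinn and I are the same type" - this is FALSE (a lie) because Frank is a knave and Quinn is a knight.
- Alice (knave) says "Ivy tells the truth" - this is FALSE (a lie) because Ivy is a knave.
- Ivy (knave) says "Frank always speaks truthfully" - this is FALSE (a lie) because Frank is a knave.
- Quinn (knight) says "Either Alice or Quinn is a knight, but not both" - this is TRUE because Alice is a knave and Quinn is a knight.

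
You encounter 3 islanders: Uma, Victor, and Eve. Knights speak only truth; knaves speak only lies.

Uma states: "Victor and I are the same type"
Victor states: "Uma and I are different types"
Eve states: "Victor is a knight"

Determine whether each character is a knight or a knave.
Uma is a knave.
Victor is a knight.
Eve is a knight.

Verification:
- Uma (knave) says "Victor and I are the same type" - this is FALSE (a lie) because Uma is a knave and Victor is a knight.
- Victor (knight) says "Uma and I are different types" - this is TRUE because Victor is a knight and Uma is a knave.
- Eve (knight) says "Victor is a knight" - this is TRUE because Victor is a knight.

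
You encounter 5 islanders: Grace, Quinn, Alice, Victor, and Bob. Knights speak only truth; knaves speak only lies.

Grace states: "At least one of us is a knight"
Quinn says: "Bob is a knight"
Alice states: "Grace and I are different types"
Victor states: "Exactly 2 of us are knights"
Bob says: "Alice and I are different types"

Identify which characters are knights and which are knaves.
Grace is a knave.
Quinn is a knave.
Alice is a knave.
Victor is a knave.
Bob is a knave.

Verification:
- Grace (knave) says "At least one of us is a knight" - this is FALSE (a lie) because no one is a knight.
- Quinn (knave) says "Bob is a knight" - this is FALSE (a lie) because Bob is a knave.
- Alice (knave) says "Grace and I are different types" - this is FALSE (a lie) because Alice is a knave and Grace is a knave.
- Victor (knave) says "Exactly 2 of us are knights" - this is FALSE (a lie) because there are 0 knights.
- Bob (knave) says "Alice and I are different types" - this is FALSE (a lie) because Bob is a knave and Alice is a knave.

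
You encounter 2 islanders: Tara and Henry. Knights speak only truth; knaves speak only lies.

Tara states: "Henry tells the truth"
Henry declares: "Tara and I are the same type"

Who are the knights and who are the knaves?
Tara is a knight.
Henry is a knight.

Verification:
- Tara (knight) says "Henry tells the truth" - this is TRUE because Henry is a knight.
- Henry (knight) says "Tara and I are the same type" - this is TRUE because Henry is a knight and Tara is a knight.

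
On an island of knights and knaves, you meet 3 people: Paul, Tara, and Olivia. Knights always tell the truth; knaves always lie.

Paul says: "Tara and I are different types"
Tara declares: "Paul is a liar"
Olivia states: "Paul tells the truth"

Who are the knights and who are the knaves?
Paul is a knight.
Tara is a knave.
Olivia is a knight.

Verification:
- Paul (knight) says "Tara and I are different types" - this is TRUE because Paul is a knight and Tara is a knave.
- Tara (knave) says "Paul is a liar" - this is FALSE (a lie) because Paul is a knight.
- Olivia (knight) says "Paul tells the truth" - this is TRUE because Paul is a knight.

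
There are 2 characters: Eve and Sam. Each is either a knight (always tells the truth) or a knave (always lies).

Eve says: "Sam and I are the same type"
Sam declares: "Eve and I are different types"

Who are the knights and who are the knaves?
Eve is a knave.
Sam is a knight.

Verification:
- Eve (knave) says "Sam and I are the same type" - this is FALSE (a lie) because Eve is a knave and Sam is a knight.
- Sam (knight) says "Eve and I are different types" - this is TRUE because Sam is a knight and Eve is a knave.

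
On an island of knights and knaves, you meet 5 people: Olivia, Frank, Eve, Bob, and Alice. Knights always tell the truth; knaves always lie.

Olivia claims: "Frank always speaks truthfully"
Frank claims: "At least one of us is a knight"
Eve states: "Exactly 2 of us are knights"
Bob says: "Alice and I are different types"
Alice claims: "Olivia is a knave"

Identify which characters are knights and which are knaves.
Olivia is a knight.
Frank is a knight.
Eve is a knave.
Bob is a knight.
Alice is a knave.

Verification:
- Olivia (knight) says "Frank always speaks truthfully" - this is TRUE because Frank is a knight.
- Frank (knight) says "At least one of us is a knight" - this is TRUE because Olivia, Frank, and Bob are knights.
- Eve (knave) says "Exactly 2 of us are knights" - this is FALSE (a lie) because there are 3 knights.
- Bob (knight) says "Alice and I are different types" - this is TRUE because Bob is a knight and Alice is a knave.
- Alice (knave) says "Olivia is a knave" - this is FALSE (a lie) because Olivia is a knight.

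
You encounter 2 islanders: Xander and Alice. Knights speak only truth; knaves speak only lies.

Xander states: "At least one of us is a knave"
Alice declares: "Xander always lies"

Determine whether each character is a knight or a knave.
Xander is a knight.
Alice is a knave.

Verification:
- Xander (knight) says "At least one of us is a knave" - this is TRUE because Alice is a knave.
- Alice (knave) says "Xander always lies" - this is FALSE (a lie) because Xander is a knight.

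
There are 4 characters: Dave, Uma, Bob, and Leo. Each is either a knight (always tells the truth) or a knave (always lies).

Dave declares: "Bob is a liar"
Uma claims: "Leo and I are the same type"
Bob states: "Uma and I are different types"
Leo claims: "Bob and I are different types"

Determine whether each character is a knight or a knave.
Dave is a knight.
Uma is a knave.
Bob is a knave.
Leo is a knight.

Verification:
- Dave (knight) says "Bob is a liar" - this is TRUE because Bob is a knave.
- Uma (knave) says "Leo and I are the same type" - this is FALSE (a lie) because Uma is a knave and Leo is a knight.
- Bob (knave) says "Uma and I are different types" - this is FALSE (a lie) because Bob is a knave and Uma is a knave.
- Leo (knight) says "Bob and I are different types" - this is TRUE because Leo is a knight and Bob is a knave.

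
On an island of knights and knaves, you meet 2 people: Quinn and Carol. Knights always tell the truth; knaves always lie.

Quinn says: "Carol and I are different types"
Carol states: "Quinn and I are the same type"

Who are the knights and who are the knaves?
Quinn is a knight.
Carol is a knave.

Verification:
- Quinn (knight) says "Carol and I are different types" - this is TRUE because Quinn is a knight and Carol is a knave.
- Carol (knave) says "Quinn and I are the same type" - this is FALSE (a lie) because Carol is a knave and Quinn is a knight.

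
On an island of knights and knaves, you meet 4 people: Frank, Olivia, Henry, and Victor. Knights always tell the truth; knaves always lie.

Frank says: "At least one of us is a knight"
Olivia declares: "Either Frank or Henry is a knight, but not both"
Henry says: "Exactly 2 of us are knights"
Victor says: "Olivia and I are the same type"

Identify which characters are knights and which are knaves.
Frank is a knight.
Olivia is a knight.
Henry is a knave.
Victor is a knight.

Verification:
- Frank (knight) says "At least one of us is a knight" - this is TRUE because Frank, Olivia, and Victor are knights.
- Olivia (knight) says "Either Frank or Henry is a knight, but not both" - this is TRUE because Frank is a knight and Henry is a knave.
- Henry (knave) says "Exactly 2 of us are knights" - this is FALSE (a lie) because there are 3 knights.
- Victor (knight) says "Olivia and I are the same type" - this is TRUE because Victor is a knight and Olivia is a knight.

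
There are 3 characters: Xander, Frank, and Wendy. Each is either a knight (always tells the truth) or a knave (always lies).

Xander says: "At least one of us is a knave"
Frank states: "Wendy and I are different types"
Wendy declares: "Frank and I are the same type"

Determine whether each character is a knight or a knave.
Xander is a knight.
Frank is a knight.
Wendy is a knave.

Verification:
- Xander (knight) says "At least one of us is a knave" - this is TRUE because Wendy is a knave.
- Frank (knight) says "Wendy and I are different types" - this is TRUE because Frank is a knight and Wendy is a knave.
- Wendy (knave) says "Frank and I are the same type" - this is FALSE (a lie) because Wendy is a knave and Frank is a knight.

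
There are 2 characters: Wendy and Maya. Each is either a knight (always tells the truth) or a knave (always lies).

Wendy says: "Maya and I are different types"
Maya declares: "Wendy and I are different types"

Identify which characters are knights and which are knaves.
Wendy is a knave.
Maya is a knave.

Verification:
- Wendy (knave) says "Maya and I are different types" - this is FALSE (a lie) because Wendy is a knave and Maya is a knave.
- Maya (knave) says "Wendy and I are different types" - this is FALSE (a lie) because Maya is a knave and Wendy is a knave.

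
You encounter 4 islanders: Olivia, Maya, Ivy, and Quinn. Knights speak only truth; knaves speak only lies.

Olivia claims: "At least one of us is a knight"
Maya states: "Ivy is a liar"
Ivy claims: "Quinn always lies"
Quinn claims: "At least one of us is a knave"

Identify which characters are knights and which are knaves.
Olivia is a knight.
Maya is a knight.
Ivy is a knave.
Quinn is a knight.

Verification:
- Olivia (knight) says "At least one of us is a knight" - this is TRUE because Olivia, Maya, and Quinn are knights.
- Maya (knight) says "Ivy is a liar" - this is TRUE because Ivy is a knave.
- Ivy (knave) says "Quinn always lies" - this is FALSE (a lie) because Quinn is a knight.
- Quinn (knight) says "At least one of us is a knave" - this is TRUE because Ivy is a knave.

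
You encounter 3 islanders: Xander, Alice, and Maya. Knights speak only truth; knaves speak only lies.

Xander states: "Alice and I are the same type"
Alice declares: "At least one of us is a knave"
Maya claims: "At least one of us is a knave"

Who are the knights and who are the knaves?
Xander is a knave.
Alice is a knight.
Maya is a knight.

Verification:
- Xander (knave) says "Alice and I are the same type" - this is FALSE (a lie) because Xander is a knave and Alice is a knight.
- Alice (knight) says "At least one of us is a knave" - this is TRUE because Xander is a knave.
- Maya (knight) says "At least one of us is a knave" - this is TRUE because Xander is a knave.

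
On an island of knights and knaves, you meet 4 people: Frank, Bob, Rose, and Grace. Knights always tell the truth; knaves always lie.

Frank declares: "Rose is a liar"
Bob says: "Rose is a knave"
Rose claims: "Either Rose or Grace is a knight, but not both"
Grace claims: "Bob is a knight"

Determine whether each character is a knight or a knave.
Frank is a knave.
Bob is a knave.
Rose is a knight.
Grace is a knave.

Verification:
- Frank (knave) says "Rose is a liar" - this is FALSE (a lie) because Rose is a knight.
- Bob (knave) says "Rose is a knave" - this is FALSE (a lie) because Rose is a knight.
- Rose (knight) says "Either Rose or Grace is a knight, but not both" - this is TRUE because Rose is a knight and Grace is a knave.
- Grace (knave) says "Bob is a knight" - this is FALSE (a lie) because Bob is a knave.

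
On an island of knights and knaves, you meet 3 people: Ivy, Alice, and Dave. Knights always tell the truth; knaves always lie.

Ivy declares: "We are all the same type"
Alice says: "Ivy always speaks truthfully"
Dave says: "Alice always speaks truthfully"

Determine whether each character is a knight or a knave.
Ivy is a knight.
Alice is a knight.
Dave is a knight.

Verification:
- Ivy (knight) says "We are all the same type" - this is TRUE because Ivy, Alice, and Dave are knights.
- Alice (knight) says "Ivy always speaks truthfully" - this is TRUE because Ivy is a knight.
- Dave (knight) says "Alice always speaks truthfully" - this is TRUE because Alice is a knight.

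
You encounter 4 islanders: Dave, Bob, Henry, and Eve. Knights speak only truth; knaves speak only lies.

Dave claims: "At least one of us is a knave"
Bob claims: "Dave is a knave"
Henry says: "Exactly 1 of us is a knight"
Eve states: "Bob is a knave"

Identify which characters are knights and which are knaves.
Dave is a knight.
Bob is a knave.
Henry is a knave.
Eve is a knight.

Verification:
- Dave (knight) says "At least one of us is a knave" - this is TRUE because Bob and Henry are knaves.
- Bob (knave) says "Dave is a knave" - this is FALSE (a lie) because Dave is a knight.
- Henry (knave) says "Exactly 1 of us is a knight" - this is FALSE (a lie) because there are 2 knights.
- Eve (knight) says "Bob is a knave" - this is TRUE because Bob is a knave.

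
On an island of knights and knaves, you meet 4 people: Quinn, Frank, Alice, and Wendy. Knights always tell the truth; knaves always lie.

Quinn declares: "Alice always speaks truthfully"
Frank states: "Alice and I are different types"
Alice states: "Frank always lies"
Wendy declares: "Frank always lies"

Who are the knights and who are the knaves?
Quinn is a knave.
Frank is a knight.
Alice is a knave.
Wendy is a knave.

Verification:
- Quinn (knave) says "Alice always speaks truthfully" - this is FALSE (a lie) because Alice is a knave.
- Frank (knight) says "Alice and I are different types" - this is TRUE because Frank is a knight and Alice is a knave.
- Alice (knave) says "Frank always lies" - this is FALSE (a lie) because Frank is a knight.
- Wendy (knave) says "Frank always lies" - this is FALSE (a lie) because Frank is a knight.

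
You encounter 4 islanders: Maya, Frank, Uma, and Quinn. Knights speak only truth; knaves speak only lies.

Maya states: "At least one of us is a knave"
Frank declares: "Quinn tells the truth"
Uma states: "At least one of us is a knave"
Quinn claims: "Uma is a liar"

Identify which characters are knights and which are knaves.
Maya is a knight.
Frank is a knave.
Uma is a knight.
Quinn is a knave.

Verification:
- Maya (knight) says "At least one of us is a knave" - this is TRUE because Frank and Quinn are knaves.
- Frank (knave) says "Quinn tells the truth" - this is FALSE (a lie) because Quinn is a knave.
- Uma (knight) says "At least one of us is a knave" - this is TRUE because Frank and Quinn are knaves.
- Quinn (knave) says "Uma is a liar" - this is FALSE (a lie) because Uma is a knight.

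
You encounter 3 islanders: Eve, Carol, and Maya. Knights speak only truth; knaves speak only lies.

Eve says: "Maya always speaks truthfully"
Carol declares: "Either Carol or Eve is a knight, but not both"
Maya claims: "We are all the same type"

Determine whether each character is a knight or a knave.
Eve is a knave.
Carol is a knight.
Maya is a knave.

Verification:
- Eve (knave) says "Maya always speaks truthfully" - this is FALSE (a lie) because Maya is a knave.
- Carol (knight) says "Either Carol or Eve is a knight, but not both" - this is TRUE because Carol is a knight and Eve is a knave.
- Maya (knave) says "We are all the same type" - this is FALSE (a lie) because Carol is a knight and Eve and Maya are knaves.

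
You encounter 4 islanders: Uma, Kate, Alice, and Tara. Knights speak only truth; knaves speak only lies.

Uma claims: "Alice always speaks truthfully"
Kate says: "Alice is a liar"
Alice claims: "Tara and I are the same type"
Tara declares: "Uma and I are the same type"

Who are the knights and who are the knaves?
Uma is a knight.
Kate is a knave.
Alice is a knight.
Tara is a knight.

Verification:
- Uma (knight) says "Alice always speaks truthfully" - this is TRUE because Alice is a knight.
- Kate (knave) says "Alice is a liar" - this is FALSE (a lie) because Alice is a knight.
- Alice (knight) says "Tara and I are the same type" - this is TRUE because Alice is a knight and Tara is a knight.
- Tara (knight) says "Uma and I are the same type" - this is TRUE because Tara is a knight and Uma is a knight.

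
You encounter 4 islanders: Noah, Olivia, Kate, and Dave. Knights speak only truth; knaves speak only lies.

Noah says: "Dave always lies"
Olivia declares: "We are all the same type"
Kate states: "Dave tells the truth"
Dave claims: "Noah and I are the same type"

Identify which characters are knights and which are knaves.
Noah is a knight.
Olivia is a knave.
Kate is a knave.
Dave is a knave.

Verification:
- Noah (knight) says "Dave always lies" - this is TRUE because Dave is a knave.
- Olivia (knave) says "We are all the same type" - this is FALSE (a lie) because Noah is a knight and Olivia, Kate, and Dave are knaves.
- Kate (knave) says "Dave tells the truth" - this is FALSE (a lie) because Dave is a knave.
- Dave (knave) says "Noah and I are the same type" - this is FALSE (a lie) because Dave is a knave and Noah is a knight.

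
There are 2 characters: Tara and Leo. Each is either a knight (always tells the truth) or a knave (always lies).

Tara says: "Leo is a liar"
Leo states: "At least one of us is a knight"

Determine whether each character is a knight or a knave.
Tara is a knave.
Leo is a knight.

Verification:
- Tara (knave) says "Leo is a liar" - this is FALSE (a lie) because Leo is a knight.
- Leo (knight) says "At least one of us is a knight" - this is TRUE because Leo is a knight.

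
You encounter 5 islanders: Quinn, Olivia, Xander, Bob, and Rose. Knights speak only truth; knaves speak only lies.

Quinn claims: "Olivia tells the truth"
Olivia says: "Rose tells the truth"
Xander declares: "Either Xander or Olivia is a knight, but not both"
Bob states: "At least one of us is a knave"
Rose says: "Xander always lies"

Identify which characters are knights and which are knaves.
Quinn is a knave.
Olivia is a knave.
Xander is a knight.
Bob is a knight.
Rose is a knave.

Verification:
- Quinn (knave) says "Olivia tells the truth" - this is FALSE (a lie) because Olivia is a knave.
- Olivia (knave) says "Rose tells the truth" - this is FALSE (a lie) because Rose is a knave.
- Xander (knight) says "Either Xander or Olivia is a knight, but not both" - this is TRUE because Xander is a knight and Olivia is a knave.
- Bob (knight) says "At least one of us is a knave" - this is TRUE because Quinn, Olivia, and Rose are knaves.
- Rose (knave) says "Xander always lies" - this is FALSE (a lie) because Xander is a knight.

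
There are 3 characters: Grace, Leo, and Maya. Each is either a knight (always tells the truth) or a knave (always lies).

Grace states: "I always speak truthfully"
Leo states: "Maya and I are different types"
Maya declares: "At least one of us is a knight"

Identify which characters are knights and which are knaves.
Grace is a knave.
Leo is a knave.
Maya is a knave.

Verification:
- Grace (knave) says "I always speak truthfully" - this is FALSE (a lie) because Grace is a knave.
- Leo (knave) says "Maya and I are different types" - this is FALSE (a lie) because Leo is a knave and Maya is a knave.
- Maya (knave) says "At least one of us is a knight" - this is FALSE (a lie) because no one is a knight.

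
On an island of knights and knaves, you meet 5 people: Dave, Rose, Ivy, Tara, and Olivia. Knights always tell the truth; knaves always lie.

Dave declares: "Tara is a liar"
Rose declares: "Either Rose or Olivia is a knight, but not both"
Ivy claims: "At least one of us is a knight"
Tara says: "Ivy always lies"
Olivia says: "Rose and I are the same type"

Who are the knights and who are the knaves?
Dave is a knight.
Rose is a knight.
Ivy is a knight.
Tara is a knave.
Olivia is a knave.

Verification:
- Dave (knight) says "Tara is a liar" - this is TRUE because Tara is a knave.
- Rose (knight) says "Either Rose or Olivia is a knight, but not both" - this is TRUE because Rose is a knight and Olivia is a knave.
- Ivy (knight) says "At least one of us is a knight" - this is TRUE because Dave, Rose, and Ivy are knights.
- Tara (knave) says "Ivy always lies" - this is FALSE (a lie) because Ivy is a knight.
- Olivia (knave) says "Rose and I are the same type" - this is FALSE (a lie) because Olivia is a knave and Rose is a knight.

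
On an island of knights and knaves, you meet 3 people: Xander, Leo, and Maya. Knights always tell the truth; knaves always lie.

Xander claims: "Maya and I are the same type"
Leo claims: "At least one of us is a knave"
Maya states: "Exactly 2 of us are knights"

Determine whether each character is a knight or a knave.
Xander is a knave.
Leo is a knight.
Maya is a knight.

Verification:
- Xander (knave) says "Maya and I are the same type" - this is FALSE (a lie) because Xander is a knave and Maya is a knight.
- Leo (knight) says "At least one of us is a knave" - this is TRUE because Xander is a knave.
- Maya (knight) says "Exactly 2 of us are knights" - this is TRUE because there are 2 knights.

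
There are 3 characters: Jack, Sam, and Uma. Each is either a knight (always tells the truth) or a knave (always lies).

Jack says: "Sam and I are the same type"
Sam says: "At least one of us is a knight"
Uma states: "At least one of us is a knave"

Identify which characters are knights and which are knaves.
Jack is a knave.
Sam is a knight.
Uma is a knight.

Verification:
- Jack (knave) says "Sam and I are the same type" - this is FALSE (a lie) because Jack is a knave and Sam is a knight.
- Sam (knight) says "At least one of us is a knight" - this is TRUE because Sam and Uma are knights.
- Uma (knight) says "At least one of us is a knave" - this is TRUE because Jack is a knave.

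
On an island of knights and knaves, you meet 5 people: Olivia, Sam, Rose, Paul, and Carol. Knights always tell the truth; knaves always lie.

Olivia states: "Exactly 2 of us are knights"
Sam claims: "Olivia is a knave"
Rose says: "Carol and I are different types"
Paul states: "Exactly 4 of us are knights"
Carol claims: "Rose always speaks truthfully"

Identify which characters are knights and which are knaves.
Olivia is a knave.
Sam is a knight.
Rose is a knave.
Paul is a knave.
Carol is a knave.

Verification:
- Olivia (knave) says "Exactly 2 of us are knights" - this is FALSE (a lie) because there are 1 knights.
- Sam (knight) says "Olivia is a knave" - this is TRUE because Olivia is a knave.
- Rose (knave) says "Carol and I are different types" - this is FALSE (a lie) because Rose is a knave and Carol is a knave.
- Paul (knave) says "Exactly 4 of us are knights" - this is FALSE (a lie) because there are 1 knights.
- Carol (knave) says "Rose always speaks truthfully" - this is FALSE (a lie) because Rose is a knave.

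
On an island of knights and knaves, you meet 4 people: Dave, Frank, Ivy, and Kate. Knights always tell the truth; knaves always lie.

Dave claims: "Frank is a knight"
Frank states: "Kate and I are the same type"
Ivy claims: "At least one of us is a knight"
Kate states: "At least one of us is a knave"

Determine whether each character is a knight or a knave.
Dave is a knave.
Frank is a knave.
Ivy is a knight.
Kate is a knight.

Verification:
- Dave (knave) says "Frank is a knight" - this is FALSE (a lie) because Frank is a knave.
- Frank (knave) says "Kate and I are the same type" - this is FALSE (a lie) because Frank is a knave and Kate is a knight.
- Ivy (knight) says "At least one of us is a knight" - this is TRUE because Ivy and Kate are knights.
- Kate (knight) says "At least one of us is a knave" - this is TRUE because Dave and Frank are knaves.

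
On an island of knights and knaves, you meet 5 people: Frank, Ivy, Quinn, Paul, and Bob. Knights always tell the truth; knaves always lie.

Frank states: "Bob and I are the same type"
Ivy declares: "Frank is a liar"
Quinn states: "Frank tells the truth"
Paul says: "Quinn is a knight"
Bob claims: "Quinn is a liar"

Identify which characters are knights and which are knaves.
Frank is a knave.
Ivy is a knight.
Quinn is a knave.
Paul is a knave.
Bob is a knight.

Verification:
- Frank (knave) says "Bob and I are the same type" - this is FALSE (a lie) because Frank is a knave and Bob is a knight.
- Ivy (knight) says "Frank is a liar" - this is TRUE because Frank is a knave.
- Quinn (knave) says "Frank tells the truth" - this is FALSE (a lie) because Frank is a knave.
- Paul (knave) says "Quinn is a knight" - this is FALSE (a lie) because Quinn is a knave.
- Bob (knight) says "Quinn is a liar" - this is TRUE because Quinn is a knave.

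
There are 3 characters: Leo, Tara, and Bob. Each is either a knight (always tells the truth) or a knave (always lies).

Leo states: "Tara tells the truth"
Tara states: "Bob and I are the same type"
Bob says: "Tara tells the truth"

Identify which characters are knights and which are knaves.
Leo is a knight.
Tara is a knight.
Bob is a knight.

Verification:
- Leo (knight) says "Tara tells the truth" - this is TRUE because Tara is a knight.
- Tara (knight) says "Bob and I are the same type" - this is TRUE because Tara is a knight and Bob is a knight.
- Bob (knight) says "Tara tells the truth" - this is TRUE because Tara is a knight.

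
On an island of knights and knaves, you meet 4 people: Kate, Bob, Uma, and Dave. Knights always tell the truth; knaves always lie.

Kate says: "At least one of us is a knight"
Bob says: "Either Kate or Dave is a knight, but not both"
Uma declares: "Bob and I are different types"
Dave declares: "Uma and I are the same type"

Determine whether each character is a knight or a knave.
Kate is a knight.
Bob is a knave.
Uma is a knight.
Dave is a knight.

Verification:
- Kate (knight) says "At least one of us is a knight" - this is TRUE because Kate, Uma, and Dave are knights.
- Bob (knave) says "Either Kate or Dave is a knight, but not both" - this is FALSE (a lie) because Kate is a knight and Dave is a knight.
- Uma (knight) says "Bob and I are different types" - this is TRUE because Uma is a knight and Bob is a knave.
- Dave (knight) says "Uma and I are the same type" - this is TRUE because Dave is a knight and Uma is a knight.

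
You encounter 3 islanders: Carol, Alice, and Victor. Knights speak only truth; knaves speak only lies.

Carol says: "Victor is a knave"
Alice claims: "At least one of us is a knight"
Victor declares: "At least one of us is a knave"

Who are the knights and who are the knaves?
Carol is a knave.
Alice is a knight.
Victor is a knight.

Verification:
- Carol (knave) says "Victor is a knave" - this is FALSE (a lie) because Victor is a knight.
- Alice (knight) says "At least one of us is a knight" - this is TRUE because Alice and Victor are knights.
- Victor (knight) says "At least one of us is a knave" - this is TRUE because Carol is a knave.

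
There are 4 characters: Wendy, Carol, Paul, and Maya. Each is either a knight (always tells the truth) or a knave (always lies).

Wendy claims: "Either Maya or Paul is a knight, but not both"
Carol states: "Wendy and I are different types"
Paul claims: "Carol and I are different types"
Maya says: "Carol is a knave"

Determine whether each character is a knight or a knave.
Wendy is a knave.
Carol is a knave.
Paul is a knight.
Maya is a knight.

Verification:
- Wendy (knave) says "Either Maya or Paul is a knight, but not both" - this is FALSE (a lie) because Maya is a knight and Paul is a knight.
- Carol (knave) says "Wendy and I are different types" - this is FALSE (a lie) because Carol is a knave and Wendy is a knave.
- Paul (knight) says "Carol and I are different types" - this is TRUE because Paul is a knight and Carol is a knave.
- Maya (knight) says "Carol is a knave" - this is TRUE because Carol is a knave.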